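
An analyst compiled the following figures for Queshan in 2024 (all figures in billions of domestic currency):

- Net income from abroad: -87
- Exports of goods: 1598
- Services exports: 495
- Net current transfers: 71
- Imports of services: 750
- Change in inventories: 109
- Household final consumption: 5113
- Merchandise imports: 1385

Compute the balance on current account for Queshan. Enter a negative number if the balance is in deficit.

-58

Goods balance = 1598 - 1385 = 213
Services balance = 495 - 750 = -255
Trade balance (goods + services) = 213 + (-255) = -42
Net primary income = -87
Net secondary income = 71
Current account = -42 + (-87) + 71 = -58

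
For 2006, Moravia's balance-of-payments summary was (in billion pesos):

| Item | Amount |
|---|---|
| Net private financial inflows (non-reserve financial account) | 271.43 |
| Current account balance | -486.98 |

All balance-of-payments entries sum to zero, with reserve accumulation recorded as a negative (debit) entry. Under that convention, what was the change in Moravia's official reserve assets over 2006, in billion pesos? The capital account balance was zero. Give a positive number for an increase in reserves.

-215.55

Official reserve transactions balance = -((-486.98) + 271.43) = 215.55
An accumulation of reserves is recorded as a debit (negative entry), so the change in the stock of reserves is the negative of that balance.
Change in official reserves = -(215.55) = -215.55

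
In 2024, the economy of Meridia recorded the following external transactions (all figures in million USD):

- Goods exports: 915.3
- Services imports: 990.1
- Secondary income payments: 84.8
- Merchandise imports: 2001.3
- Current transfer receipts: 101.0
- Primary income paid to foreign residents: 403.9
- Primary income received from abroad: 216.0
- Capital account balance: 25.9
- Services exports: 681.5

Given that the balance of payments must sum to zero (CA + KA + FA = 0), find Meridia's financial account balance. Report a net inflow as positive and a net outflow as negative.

1540.4

Goods balance = 915.3 - 2001.3 = -1086.0
Services balance = 681.5 - 990.1 = -308.6
Trade balance (goods + services) = -1086.0 + (-308.6) = -1394.6
Net primary income = 216.0 - 403.9 = -187.9
Net secondary income = 101.0 - 84.8 = 16.2
Current account = -1394.6 + (-187.9) + 16.2 = -1566.3
Financial account = -(-1566.3 + 25.9) = 1540.4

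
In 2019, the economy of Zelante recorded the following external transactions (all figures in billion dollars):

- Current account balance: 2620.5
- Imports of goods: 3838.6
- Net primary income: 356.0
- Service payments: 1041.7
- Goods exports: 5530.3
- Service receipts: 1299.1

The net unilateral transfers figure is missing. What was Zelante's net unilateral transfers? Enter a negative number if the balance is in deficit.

Current account = goods balance + services balance + net primary income + net secondary income
Sum of the known components = 2305.1
Net unilateral transfers = CA - (known components) = 2620.5 - 2305.1 = 315.4

315.4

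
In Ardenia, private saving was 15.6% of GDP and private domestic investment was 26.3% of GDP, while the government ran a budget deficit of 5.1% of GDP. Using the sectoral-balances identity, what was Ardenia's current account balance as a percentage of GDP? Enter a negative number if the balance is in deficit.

-15.8

By the sectoral-balances identity, CA = (S_private - I) + (T - G).
Private balance = 15.6 - 26.3 = -10.7
Government balance (T - G) = -5.1
CA = -10.7 + (-5.1) = -15.8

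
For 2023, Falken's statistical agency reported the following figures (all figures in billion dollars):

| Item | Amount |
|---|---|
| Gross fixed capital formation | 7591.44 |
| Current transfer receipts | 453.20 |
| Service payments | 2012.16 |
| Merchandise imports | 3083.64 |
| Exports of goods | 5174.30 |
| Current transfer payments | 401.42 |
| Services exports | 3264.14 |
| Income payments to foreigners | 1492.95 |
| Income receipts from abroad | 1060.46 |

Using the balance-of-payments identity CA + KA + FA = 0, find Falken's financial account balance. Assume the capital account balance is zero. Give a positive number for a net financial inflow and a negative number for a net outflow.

Goods balance = 5174.30 - 3083.64 = 2090.66
Services balance = 3264.14 - 2012.16 = 1251.98
Trade balance (goods + services) = 2090.66 + 1251.98 = 3342.64
Net primary income = 1060.46 - 1492.95 = -432.49
Net secondary income = 453.20 - 401.42 = 51.78
Current account = 3342.64 + (-432.49) + 51.78 = 2961.93
Financial account = -(2961.93) = -2961.93

-2961.93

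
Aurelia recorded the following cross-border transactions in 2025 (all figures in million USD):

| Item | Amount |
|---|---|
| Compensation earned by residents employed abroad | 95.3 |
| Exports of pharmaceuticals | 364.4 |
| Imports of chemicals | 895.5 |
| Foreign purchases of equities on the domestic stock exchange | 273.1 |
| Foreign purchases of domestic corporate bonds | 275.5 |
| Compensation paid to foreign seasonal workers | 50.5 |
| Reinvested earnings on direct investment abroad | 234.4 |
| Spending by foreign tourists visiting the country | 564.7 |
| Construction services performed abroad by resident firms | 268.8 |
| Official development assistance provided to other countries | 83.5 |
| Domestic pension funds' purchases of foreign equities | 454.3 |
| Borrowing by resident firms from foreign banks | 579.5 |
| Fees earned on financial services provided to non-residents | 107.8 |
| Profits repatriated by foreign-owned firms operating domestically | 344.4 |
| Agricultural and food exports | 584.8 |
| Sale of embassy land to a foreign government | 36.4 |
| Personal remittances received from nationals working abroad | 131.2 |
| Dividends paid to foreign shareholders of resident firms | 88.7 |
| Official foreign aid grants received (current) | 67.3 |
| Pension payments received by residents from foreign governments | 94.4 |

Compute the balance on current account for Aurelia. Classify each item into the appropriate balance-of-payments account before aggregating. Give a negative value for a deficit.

1050.5

Goods: 584.8 - 895.5 + 364.4 = 53.7
Services: 564.7 + 107.8 + 268.8 = 941.3
Primary income: -50.5 - 88.7 + 95.3 - 344.4 + 234.4 = -153.9
Secondary income: 131.2 - 83.5 + 94.4 + 67.3 = 209.4
Current account = 53.7 + 941.3 + (-153.9) + 209.4 = 1050.5
(Excluded from the current account — financial account: foreign purchases of equities on the domestic stock exchange 273.1, foreign purchases of domestic corporate bonds 275.5, domestic pension funds' purchases of foreign equities 454.3, borrowing by resident firms from foreign banks 579.5; capital account: sale of embassy land to a foreign government 36.4.)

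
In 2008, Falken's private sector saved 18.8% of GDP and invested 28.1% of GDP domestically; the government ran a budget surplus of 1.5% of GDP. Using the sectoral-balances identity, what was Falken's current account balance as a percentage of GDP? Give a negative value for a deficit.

-7.8

By the sectoral-balances identity, CA = (S_private - I) + (T - G).
Private balance = 18.8 - 28.1 = -9.3
Government balance (T - G) = 1.5
CA = -9.3 + 1.5 = -7.8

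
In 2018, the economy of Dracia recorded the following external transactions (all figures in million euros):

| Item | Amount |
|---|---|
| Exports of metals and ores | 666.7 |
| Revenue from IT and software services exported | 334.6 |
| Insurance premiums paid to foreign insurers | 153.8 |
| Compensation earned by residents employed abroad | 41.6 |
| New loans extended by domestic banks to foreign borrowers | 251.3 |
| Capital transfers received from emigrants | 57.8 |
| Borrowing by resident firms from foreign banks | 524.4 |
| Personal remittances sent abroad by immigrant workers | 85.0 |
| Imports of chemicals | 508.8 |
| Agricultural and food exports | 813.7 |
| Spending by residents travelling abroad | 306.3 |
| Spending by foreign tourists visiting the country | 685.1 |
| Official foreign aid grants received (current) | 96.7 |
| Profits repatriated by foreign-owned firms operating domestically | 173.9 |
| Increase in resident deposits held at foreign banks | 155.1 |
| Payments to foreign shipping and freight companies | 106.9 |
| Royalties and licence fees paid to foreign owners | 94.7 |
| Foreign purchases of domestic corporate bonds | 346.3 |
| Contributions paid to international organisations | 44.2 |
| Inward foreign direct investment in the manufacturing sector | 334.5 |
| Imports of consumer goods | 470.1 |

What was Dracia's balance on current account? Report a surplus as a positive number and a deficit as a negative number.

694.7

Goods: 813.7 - 508.8 + 666.7 - 470.1 = 501.5
Services: -306.3 + 685.1 - 106.9 + 334.6 - 94.7 - 153.8 = 358.0
Primary income: 41.6 - 173.9 = -132.3
Secondary income: 96.7 - 85.0 - 44.2 = -32.5
Current account = 501.5 + 358.0 + (-132.3) + (-32.5) = 694.7
(Excluded from the current account — financial account: new loans extended by domestic banks to foreign borrowers 251.3, borrowing by resident firms from foreign banks 524.4, increase in resident deposits held at foreign banks 155.1, foreign purchases of domestic corporate bonds 346.3, inward foreign direct investment in the manufacturing sector 334.5; capital account: capital transfers received from emigrants 57.8.)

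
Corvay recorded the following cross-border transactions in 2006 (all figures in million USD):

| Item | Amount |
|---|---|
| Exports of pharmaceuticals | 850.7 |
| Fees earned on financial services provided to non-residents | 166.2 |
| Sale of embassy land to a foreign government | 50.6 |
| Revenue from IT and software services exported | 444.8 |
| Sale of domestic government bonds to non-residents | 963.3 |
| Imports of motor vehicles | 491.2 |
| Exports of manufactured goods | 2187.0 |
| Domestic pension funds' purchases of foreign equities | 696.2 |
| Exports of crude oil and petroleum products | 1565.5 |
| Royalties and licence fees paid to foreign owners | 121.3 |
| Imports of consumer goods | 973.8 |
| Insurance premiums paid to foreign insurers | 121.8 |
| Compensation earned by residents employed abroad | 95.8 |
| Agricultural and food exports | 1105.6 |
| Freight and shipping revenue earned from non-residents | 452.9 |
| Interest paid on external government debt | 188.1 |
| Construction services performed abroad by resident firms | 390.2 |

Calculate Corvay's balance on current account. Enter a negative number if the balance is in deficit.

Goods: 1105.6 - 491.2 + 1565.5 + 850.7 + 2187.0 - 973.8 = 4243.8
Services: -121.8 - 121.3 + 390.2 + 452.9 + 444.8 + 166.2 = 1211.0
Primary income: -188.1 + 95.8 = -92.3
Current account = 4243.8 + 1211.0 + (-92.3) = 5362.5
(Excluded from the current account — capital account: sale of embassy land to a foreign government 50.6; financial account: sale of domestic government bonds to non-residents 963.3, domestic pension funds' purchases of foreign equities 696.2.)

5362.5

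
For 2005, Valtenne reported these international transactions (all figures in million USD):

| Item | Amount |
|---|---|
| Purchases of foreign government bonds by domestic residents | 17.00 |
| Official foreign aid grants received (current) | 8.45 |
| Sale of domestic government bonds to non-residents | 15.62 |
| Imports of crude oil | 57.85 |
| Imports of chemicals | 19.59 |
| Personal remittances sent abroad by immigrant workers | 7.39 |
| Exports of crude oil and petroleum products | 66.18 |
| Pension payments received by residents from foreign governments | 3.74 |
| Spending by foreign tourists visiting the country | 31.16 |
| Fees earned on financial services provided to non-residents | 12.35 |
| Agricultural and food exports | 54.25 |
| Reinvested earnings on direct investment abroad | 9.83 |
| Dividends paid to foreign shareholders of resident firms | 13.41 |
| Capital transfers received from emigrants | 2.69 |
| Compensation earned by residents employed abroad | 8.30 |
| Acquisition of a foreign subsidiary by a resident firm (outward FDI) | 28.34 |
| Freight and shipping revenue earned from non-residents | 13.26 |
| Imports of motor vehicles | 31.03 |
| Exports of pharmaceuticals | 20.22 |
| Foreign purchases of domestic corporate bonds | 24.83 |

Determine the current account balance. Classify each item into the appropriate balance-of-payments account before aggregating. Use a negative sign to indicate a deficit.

Goods: -31.03 + 20.22 - 57.85 - 19.59 + 66.18 + 54.25 = 32.18
Services: 31.16 + 13.26 + 12.35 = 56.77
Primary income: 9.83 + 8.30 - 13.41 = 4.72
Secondary income: -7.39 + 3.74 + 8.45 = 4.80
Current account = 32.18 + 56.77 + 4.72 + 4.80 = 98.47
(Excluded from the current account — financial account: purchases of foreign government bonds by domestic residents 17.00, sale of domestic government bonds to non-residents 15.62, acquisition of a foreign subsidiary by a resident firm (outward FDI) 28.34, foreign purchases of domestic corporate bonds 24.83; capital account: capital transfers received from emigrants 2.69.)

98.47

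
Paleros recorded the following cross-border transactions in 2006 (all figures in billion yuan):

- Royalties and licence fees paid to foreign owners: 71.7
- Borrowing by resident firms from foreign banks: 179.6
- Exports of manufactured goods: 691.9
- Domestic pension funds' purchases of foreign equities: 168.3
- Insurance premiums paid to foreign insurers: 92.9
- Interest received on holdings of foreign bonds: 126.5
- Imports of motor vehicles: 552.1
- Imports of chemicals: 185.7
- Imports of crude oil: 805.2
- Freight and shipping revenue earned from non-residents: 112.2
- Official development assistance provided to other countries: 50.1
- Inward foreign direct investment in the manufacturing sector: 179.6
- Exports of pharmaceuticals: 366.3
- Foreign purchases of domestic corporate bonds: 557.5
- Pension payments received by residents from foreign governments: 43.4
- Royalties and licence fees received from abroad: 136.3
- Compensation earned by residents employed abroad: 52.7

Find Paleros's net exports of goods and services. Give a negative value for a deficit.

Goods: -185.7 - 552.1 + 691.9 - 805.2 + 366.3 = -484.8
Services: 136.3 - 92.9 + 112.2 - 71.7 = 83.9
Trade balance = -484.8 + 83.9 = -400.9
(Excluded from the trade balance — financial account: borrowing by resident firms from foreign banks 179.6, domestic pension funds' purchases of foreign equities 168.3, inward foreign direct investment in the manufacturing sector 179.6, foreign purchases of domestic corporate bonds 557.5; primary income: interest received on holdings of foreign bonds 126.5, compensation earned by residents employed abroad 52.7; secondary income: official development assistance provided to other countries 50.1, pension payments received by residents from foreign governments 43.4.)

-400.9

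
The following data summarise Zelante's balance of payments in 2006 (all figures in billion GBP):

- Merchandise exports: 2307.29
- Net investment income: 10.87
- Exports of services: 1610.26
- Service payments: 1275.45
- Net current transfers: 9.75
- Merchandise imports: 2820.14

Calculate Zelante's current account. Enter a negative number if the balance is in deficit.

Goods balance = 2307.29 - 2820.14 = -512.85
Services balance = 1610.26 - 1275.45 = 334.81
Trade balance (goods + services) = -512.85 + 334.81 = -178.04
Net primary income = 10.87
Net secondary income = 9.75
Current account = -178.04 + 10.87 + 9.75 = -157.42

-157.42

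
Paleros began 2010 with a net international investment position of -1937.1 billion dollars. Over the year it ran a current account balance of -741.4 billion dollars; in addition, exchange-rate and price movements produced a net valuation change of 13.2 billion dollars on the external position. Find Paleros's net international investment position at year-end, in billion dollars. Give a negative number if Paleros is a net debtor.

-2665.3

Change in NIIP = current account + net valuation change = -741.4 + 13.2 = -728.2
End-of-year NIIP = -1937.1 + (-728.2) = -2665.3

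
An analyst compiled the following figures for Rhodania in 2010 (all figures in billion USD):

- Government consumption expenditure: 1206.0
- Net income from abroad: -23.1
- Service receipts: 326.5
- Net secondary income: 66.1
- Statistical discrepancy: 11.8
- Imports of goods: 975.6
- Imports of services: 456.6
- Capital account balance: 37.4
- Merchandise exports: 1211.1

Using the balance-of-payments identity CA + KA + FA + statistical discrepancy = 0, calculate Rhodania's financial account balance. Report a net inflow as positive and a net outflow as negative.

Goods balance = 1211.1 - 975.6 = 235.5
Services balance = 326.5 - 456.6 = -130.1
Trade balance (goods + services) = 235.5 + (-130.1) = 105.4
Net primary income = -23.1
Net secondary income = 66.1
Current account = 105.4 + (-23.1) + 66.1 = 148.4
Financial account = -(148.4 + 37.4 + 11.8) = -197.6

-197.6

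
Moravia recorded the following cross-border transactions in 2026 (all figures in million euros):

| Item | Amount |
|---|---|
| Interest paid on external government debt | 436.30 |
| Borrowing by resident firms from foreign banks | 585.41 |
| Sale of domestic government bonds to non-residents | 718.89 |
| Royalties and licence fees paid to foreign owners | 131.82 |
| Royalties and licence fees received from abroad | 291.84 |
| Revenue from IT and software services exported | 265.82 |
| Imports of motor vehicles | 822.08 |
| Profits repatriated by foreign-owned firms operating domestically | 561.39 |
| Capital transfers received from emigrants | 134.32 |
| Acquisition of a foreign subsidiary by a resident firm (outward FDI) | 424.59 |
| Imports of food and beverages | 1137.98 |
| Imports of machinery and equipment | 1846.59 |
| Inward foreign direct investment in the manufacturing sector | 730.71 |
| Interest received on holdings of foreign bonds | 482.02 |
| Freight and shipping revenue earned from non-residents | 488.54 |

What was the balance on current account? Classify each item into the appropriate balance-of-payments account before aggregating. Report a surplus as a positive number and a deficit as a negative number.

-3407.94

Goods: -1137.98 - 1846.59 - 822.08 = -3806.65
Services: 291.84 - 131.82 + 488.54 + 265.82 = 914.38
Primary income: -561.39 - 436.30 + 482.02 = -515.67
Current account = (-3806.65) + 914.38 + (-515.67) = -3407.94
(Excluded from the current account — financial account: borrowing by resident firms from foreign banks 585.41, sale of domestic government bonds to non-residents 718.89, acquisition of a foreign subsidiary by a resident firm (outward FDI) 424.59, inward foreign direct investment in the manufacturing sector 730.71; capital account: capital transfers received from emigrants 134.32.)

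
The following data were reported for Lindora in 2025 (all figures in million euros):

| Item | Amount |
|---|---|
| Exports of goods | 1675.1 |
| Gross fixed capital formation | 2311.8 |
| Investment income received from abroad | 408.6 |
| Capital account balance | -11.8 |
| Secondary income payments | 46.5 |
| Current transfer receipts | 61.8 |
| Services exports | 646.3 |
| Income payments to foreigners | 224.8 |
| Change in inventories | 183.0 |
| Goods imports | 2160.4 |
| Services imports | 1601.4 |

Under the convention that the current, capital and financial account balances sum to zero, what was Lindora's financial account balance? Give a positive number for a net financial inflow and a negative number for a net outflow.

1253.1

Goods balance = 1675.1 - 2160.4 = -485.3
Services balance = 646.3 - 1601.4 = -955.1
Trade balance (goods + services) = -485.3 + (-955.1) = -1440.4
Net primary income = 408.6 - 224.8 = 183.8
Net secondary income = 61.8 - 46.5 = 15.3
Current account = -1440.4 + 183.8 + 15.3 = -1241.3
Financial account = -(-1241.3 + (-11.8)) = 1253.1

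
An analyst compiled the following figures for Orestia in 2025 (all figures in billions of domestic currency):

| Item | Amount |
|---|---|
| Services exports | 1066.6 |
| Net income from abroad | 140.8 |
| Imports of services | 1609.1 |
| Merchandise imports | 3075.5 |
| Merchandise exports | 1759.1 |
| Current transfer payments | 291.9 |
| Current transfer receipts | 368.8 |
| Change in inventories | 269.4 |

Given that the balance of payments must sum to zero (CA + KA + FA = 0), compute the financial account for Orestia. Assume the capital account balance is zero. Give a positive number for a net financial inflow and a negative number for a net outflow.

1641.2

Goods balance = 1759.1 - 3075.5 = -1316.4
Services balance = 1066.6 - 1609.1 = -542.5
Trade balance (goods + services) = -1316.4 + (-542.5) = -1858.9
Net primary income = 140.8
Net secondary income = 368.8 - 291.9 = 76.9
Current account = -1858.9 + 140.8 + 76.9 = -1641.2
Financial account = -(-1641.2) = 1641.2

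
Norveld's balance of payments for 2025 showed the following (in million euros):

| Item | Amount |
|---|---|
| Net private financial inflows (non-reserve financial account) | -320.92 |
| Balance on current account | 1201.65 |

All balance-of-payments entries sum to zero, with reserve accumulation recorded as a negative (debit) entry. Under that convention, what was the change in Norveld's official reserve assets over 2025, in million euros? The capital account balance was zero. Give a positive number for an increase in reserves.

880.73

Official reserve transactions balance = -(1201.65 + (-320.92)) = -880.73
An accumulation of reserves is recorded as a debit (negative entry), so the change in the stock of reserves is the negative of that balance.
Change in official reserves = -(-880.73) = 880.73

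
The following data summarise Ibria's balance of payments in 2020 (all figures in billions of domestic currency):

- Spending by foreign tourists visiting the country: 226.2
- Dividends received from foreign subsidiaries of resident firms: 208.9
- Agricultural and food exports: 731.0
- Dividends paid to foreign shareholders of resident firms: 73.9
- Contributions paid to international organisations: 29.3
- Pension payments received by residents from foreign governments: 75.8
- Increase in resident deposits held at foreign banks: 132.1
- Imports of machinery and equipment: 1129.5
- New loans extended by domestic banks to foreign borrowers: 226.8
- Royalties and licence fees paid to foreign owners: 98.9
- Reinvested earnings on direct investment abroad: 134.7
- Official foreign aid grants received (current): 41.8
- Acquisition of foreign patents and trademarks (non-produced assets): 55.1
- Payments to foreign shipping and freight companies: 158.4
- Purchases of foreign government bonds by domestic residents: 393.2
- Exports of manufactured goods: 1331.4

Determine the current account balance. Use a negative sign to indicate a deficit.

1259.8

Goods: -1129.5 + 1331.4 + 731.0 = 932.9
Services: -158.4 - 98.9 + 226.2 = -31.1
Primary income: -73.9 + 208.9 + 134.7 = 269.7
Secondary income: 41.8 - 29.3 + 75.8 = 88.3
Current account = 932.9 + (-31.1) + 269.7 + 88.3 = 1259.8
(Excluded from the current account — financial account: increase in resident deposits held at foreign banks 132.1, new loans extended by domestic banks to foreign borrowers 226.8, purchases of foreign government bonds by domestic residents 393.2; capital account: acquisition of foreign patents and trademarks (non-produced assets) 55.1.)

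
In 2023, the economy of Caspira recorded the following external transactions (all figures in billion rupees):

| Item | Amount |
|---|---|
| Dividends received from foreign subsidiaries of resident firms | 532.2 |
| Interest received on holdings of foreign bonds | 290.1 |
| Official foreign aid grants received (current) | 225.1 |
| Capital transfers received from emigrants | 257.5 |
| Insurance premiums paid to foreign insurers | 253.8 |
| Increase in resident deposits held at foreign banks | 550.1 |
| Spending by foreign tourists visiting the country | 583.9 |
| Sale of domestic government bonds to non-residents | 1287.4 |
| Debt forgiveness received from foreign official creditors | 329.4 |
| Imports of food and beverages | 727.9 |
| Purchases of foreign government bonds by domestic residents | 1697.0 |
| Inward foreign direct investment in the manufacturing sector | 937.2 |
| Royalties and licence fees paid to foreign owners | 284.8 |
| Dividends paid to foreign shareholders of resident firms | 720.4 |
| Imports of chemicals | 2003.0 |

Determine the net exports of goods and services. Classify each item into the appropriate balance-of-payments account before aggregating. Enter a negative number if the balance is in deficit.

Goods: -727.9 - 2003.0 = -2730.9
Services: -253.8 - 284.8 + 583.9 = 45.3
Trade balance = -2730.9 + 45.3 = -2685.6
(Excluded from the trade balance — primary income: dividends received from foreign subsidiaries of resident firms 532.2, interest received on holdings of foreign bonds 290.1, dividends paid to foreign shareholders of resident firms 720.4; secondary income: official foreign aid grants received (current) 225.1; capital account: capital transfers received from emigrants 257.5, debt forgiveness received from foreign official creditors 329.4; financial account: increase in resident deposits held at foreign banks 550.1, sale of domestic government bonds to non-residents 1287.4, purchases of foreign government bonds by domestic residents 1697.0, inward foreign direct investment in the manufacturing sector 937.2.)

-2685.6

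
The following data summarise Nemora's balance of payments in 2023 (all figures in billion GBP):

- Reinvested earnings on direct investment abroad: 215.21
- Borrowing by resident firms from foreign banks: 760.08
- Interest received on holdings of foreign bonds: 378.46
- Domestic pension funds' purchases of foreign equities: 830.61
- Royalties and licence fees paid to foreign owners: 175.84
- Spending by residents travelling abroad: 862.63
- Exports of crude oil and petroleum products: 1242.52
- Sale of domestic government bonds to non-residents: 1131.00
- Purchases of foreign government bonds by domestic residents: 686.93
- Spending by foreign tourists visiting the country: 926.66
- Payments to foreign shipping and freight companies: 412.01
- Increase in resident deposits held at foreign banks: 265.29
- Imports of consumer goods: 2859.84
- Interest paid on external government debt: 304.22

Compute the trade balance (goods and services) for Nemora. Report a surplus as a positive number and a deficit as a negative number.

-2141.14

Goods: 1242.52 - 2859.84 = -1617.32
Services: 926.66 - 175.84 - 862.63 - 412.01 = -523.82
Trade balance = -1617.32 + (-523.82) = -2141.14
(Excluded from the trade balance — primary income: reinvested earnings on direct investment abroad 215.21, interest received on holdings of foreign bonds 378.46, interest paid on external government debt 304.22; financial account: borrowing by resident firms from foreign banks 760.08, domestic pension funds' purchases of foreign equities 830.61, sale of domestic government bonds to non-residents 1131.00, purchases of foreign government bonds by domestic residents 686.93, increase in resident deposits held at foreign banks 265.29.)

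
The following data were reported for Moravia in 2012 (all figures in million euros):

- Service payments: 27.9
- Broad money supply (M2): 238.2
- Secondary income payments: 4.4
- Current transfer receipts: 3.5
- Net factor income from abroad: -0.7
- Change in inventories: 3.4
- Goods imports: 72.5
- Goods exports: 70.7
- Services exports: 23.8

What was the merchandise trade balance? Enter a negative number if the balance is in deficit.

-1.8

Goods balance = 70.7 - 72.5 = -1.8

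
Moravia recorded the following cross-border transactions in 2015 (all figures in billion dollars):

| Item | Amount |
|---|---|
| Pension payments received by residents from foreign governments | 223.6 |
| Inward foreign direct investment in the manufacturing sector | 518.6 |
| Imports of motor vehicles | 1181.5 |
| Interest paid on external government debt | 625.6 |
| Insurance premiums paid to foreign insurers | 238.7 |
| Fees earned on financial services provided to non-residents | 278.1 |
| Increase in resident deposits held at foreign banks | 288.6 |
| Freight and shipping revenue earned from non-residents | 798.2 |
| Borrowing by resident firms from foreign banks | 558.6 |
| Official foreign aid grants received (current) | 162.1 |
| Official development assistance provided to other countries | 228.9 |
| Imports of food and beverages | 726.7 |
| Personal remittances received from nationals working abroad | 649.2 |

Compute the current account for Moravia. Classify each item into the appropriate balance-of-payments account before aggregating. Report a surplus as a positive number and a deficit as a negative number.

Goods: -726.7 - 1181.5 = -1908.2
Services: 278.1 - 238.7 + 798.2 = 837.6
Primary income: -625.6
Secondary income: 162.1 + 649.2 + 223.6 - 228.9 = 806.0
Current account = (-1908.2) + 837.6 + (-625.6) + 806.0 = -890.2
(Excluded from the current account — financial account: inward foreign direct investment in the manufacturing sector 518.6, increase in resident deposits held at foreign banks 288.6, borrowing by resident firms from foreign banks 558.6.)

-890.2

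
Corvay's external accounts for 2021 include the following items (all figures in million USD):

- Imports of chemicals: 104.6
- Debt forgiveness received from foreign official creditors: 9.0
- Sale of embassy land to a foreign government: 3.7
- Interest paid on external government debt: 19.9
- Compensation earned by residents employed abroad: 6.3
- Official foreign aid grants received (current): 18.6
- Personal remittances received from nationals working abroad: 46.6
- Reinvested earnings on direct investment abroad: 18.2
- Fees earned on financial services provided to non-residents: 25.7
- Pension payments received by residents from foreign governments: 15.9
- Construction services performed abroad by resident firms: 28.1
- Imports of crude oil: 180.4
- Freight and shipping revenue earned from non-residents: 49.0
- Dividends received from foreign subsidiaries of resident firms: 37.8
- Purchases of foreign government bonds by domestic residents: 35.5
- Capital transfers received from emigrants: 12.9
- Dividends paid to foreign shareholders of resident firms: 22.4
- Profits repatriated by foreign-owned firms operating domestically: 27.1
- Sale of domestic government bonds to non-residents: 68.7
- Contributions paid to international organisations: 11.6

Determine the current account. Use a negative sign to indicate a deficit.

Goods: -104.6 - 180.4 = -285.0
Services: 25.7 + 49.0 + 28.1 = 102.8
Primary income: 37.8 - 19.9 - 22.4 + 18.2 + 6.3 - 27.1 = -7.1
Secondary income: 46.6 + 15.9 + 18.6 - 11.6 = 69.5
Current account = (-285.0) + 102.8 + (-7.1) + 69.5 = -119.8
(Excluded from the current account — capital account: debt forgiveness received from foreign official creditors 9.0, sale of embassy land to a foreign government 3.7, capital transfers received from emigrants 12.9; financial account: purchases of foreign government bonds by domestic residents 35.5, sale of domestic government bonds to non-residents 68.7.)

-119.8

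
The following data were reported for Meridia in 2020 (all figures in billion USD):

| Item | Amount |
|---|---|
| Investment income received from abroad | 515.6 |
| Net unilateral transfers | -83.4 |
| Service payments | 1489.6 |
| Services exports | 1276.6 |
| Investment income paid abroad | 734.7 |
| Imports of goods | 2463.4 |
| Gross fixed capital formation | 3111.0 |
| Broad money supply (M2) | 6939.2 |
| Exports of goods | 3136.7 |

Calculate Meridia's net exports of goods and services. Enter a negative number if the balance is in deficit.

460.3

Goods balance = 3136.7 - 2463.4 = 673.3
Services balance = 1276.6 - 1489.6 = -213.0
Trade balance (goods + services) = 673.3 + (-213.0) = 460.3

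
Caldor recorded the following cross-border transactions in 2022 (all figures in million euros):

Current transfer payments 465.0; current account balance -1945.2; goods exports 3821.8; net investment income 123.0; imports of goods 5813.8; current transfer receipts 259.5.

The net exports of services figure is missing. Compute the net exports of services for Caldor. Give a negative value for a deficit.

Current account = goods balance + services balance + net primary income + net secondary income
Sum of the known components = -2074.5
Net exports of services = CA - (known components) = -1945.2 - (-2074.5) = 129.3

129.3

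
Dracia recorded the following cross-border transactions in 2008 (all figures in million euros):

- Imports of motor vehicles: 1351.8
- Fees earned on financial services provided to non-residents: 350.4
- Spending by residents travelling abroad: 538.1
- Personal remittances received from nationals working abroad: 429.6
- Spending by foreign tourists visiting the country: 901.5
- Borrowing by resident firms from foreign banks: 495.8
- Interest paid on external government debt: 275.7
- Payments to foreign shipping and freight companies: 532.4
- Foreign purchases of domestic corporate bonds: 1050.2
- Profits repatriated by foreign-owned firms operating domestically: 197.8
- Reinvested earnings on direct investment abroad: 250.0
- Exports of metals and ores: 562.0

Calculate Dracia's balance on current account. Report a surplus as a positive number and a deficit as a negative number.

Goods: -1351.8 + 562.0 = -789.8
Services: -538.1 - 532.4 + 350.4 + 901.5 = 181.4
Primary income: -275.7 + 250.0 - 197.8 = -223.5
Secondary income: 429.6
Current account = (-789.8) + 181.4 + (-223.5) + 429.6 = -402.3
(Excluded from the current account — financial account: borrowing by resident firms from foreign banks 495.8, foreign purchases of domestic corporate bonds 1050.2.)

-402.3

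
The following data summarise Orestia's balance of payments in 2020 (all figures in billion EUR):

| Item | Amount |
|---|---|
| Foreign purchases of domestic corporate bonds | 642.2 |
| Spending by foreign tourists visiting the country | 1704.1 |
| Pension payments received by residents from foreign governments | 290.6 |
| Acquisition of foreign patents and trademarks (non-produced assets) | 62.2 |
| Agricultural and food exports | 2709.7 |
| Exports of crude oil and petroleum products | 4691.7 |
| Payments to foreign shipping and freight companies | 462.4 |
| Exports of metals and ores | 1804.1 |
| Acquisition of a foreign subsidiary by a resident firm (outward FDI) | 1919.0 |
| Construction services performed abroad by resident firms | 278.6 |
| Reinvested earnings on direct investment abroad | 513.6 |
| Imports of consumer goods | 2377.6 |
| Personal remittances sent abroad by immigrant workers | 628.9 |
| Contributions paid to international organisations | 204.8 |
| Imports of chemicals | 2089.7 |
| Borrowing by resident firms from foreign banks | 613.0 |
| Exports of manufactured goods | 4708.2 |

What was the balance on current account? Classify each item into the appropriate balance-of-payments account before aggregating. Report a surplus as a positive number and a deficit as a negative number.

Goods: 2709.7 + 4691.7 - 2089.7 - 2377.6 + 4708.2 + 1804.1 = 9446.4
Services: 1704.1 + 278.6 - 462.4 = 1520.3
Primary income: 513.6
Secondary income: -628.9 - 204.8 + 290.6 = -543.1
Current account = 9446.4 + 1520.3 + 513.6 + (-543.1) = 10937.2
(Excluded from the current account — financial account: foreign purchases of domestic corporate bonds 642.2, acquisition of a foreign subsidiary by a resident firm (outward FDI) 1919.0, borrowing by resident firms from foreign banks 613.0; capital account: acquisition of foreign patents and trademarks (non-produced assets) 62.2.)

10937.2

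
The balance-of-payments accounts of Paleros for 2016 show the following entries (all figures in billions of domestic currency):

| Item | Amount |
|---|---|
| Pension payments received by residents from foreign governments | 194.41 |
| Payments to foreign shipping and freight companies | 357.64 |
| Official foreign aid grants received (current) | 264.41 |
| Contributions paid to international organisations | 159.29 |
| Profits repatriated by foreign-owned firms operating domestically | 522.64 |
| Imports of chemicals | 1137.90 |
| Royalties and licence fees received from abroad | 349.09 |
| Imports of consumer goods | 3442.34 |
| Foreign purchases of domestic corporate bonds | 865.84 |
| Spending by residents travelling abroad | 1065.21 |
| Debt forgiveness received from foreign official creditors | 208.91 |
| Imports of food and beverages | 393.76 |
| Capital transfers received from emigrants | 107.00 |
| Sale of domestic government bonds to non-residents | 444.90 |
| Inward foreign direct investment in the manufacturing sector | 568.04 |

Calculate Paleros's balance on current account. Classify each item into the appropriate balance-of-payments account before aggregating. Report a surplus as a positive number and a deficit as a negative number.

Goods: -3442.34 - 1137.90 - 393.76 = -4974.00
Services: -1065.21 + 349.09 - 357.64 = -1073.76
Primary income: -522.64
Secondary income: -159.29 + 264.41 + 194.41 = 299.53
Current account = (-4974.00) + (-1073.76) + (-522.64) + 299.53 = -6270.87
(Excluded from the current account — financial account: foreign purchases of domestic corporate bonds 865.84, sale of domestic government bonds to non-residents 444.90, inward foreign direct investment in the manufacturing sector 568.04; capital account: debt forgiveness received from foreign official creditors 208.91, capital transfers received from emigrants 107.00.)

-6270.87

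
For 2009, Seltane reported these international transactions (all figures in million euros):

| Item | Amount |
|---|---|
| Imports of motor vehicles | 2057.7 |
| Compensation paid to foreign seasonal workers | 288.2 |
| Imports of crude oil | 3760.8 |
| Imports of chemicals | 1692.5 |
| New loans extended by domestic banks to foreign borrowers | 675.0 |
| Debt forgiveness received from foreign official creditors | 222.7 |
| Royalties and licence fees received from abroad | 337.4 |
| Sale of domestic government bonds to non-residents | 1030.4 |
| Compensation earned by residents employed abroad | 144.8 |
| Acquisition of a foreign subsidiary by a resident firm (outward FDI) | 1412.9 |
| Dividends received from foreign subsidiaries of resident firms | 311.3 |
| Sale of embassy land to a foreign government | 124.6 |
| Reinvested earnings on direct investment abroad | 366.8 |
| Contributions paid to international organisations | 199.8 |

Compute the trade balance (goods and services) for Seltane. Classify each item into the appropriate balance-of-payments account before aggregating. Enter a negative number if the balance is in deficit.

Goods: -2057.7 - 1692.5 - 3760.8 = -7511.0
Services: 337.4
Trade balance = -7511.0 + 337.4 = -7173.6
(Excluded from the trade balance — primary income: compensation paid to foreign seasonal workers 288.2, compensation earned by residents employed abroad 144.8, dividends received from foreign subsidiaries of resident firms 311.3, reinvested earnings on direct investment abroad 366.8; financial account: new loans extended by domestic banks to foreign borrowers 675.0, sale of domestic government bonds to non-residents 1030.4, acquisition of a foreign subsidiary by a resident firm (outward FDI) 1412.9; capital account: debt forgiveness received from foreign official creditors 222.7, sale of embassy land to a foreign government 124.6; secondary income: contributions paid to international organisations 199.8.)

-7173.6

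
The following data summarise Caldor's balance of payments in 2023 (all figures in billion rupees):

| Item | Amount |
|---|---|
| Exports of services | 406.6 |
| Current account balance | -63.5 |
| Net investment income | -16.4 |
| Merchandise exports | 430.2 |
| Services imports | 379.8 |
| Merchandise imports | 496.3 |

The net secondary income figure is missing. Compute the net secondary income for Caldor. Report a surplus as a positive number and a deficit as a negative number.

Current account = goods balance + services balance + net primary income + net secondary income
Sum of the known components = -55.7
Net secondary income = CA - (known components) = -63.5 - (-55.7) = -7.8

-7.8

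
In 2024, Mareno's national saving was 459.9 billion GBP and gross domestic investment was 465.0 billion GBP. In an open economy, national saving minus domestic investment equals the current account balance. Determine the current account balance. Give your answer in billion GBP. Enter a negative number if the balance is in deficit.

S - I = CA (net lending to the rest of the world).
CA = S - I = 459.9 - 465.0 = -5.1

-5.1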